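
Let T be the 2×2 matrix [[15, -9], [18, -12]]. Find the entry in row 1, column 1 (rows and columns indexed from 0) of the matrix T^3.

-270

Characteristic polynomial: λ^2 - 3λ - 18 = (λ - 6)(λ + 3), so the eigenvalues are -3, 6.
λ=6: eigenvector (1, 1).
λ=-3: eigenvector (1, 2).
P = [[1, 1], [1, 2]], D = diag(6, -3), P⁻¹ = [[2, -1], [-1, 1]].
T³ = P·diag(216, -27)·P⁻¹ = [[459, -243], [486, -270]].
The requested entry is -270.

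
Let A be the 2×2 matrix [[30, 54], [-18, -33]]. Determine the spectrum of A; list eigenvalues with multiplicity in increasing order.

Characteristic polynomial: p(μ) = μ^2 + 3μ - 18 = (μ - 3)(μ + 6).
Roots (with multiplicity): -6, 3.

-6, 3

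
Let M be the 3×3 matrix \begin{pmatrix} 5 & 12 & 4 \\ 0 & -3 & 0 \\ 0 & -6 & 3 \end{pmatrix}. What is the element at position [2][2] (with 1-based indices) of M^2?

Characteristic polynomial: r^3 - 5r^2 - 9r + 45 = (r - 5)(r - 3)(r + 3), so the eigenvalues are -3, 3, 5.
r=5: eigenvector (1, 0, 0).
r=-3: eigenvector (-2, 1, 1).
r=3: eigenvector (-2, 0, 1).
P = [[1, -2, -2], [0, 1, 0], [0, 1, 1]], D = diag(5, -3, 3), P⁻¹ = [[1, 0, 2], [0, 1, 0], [0, -1, 1]].
M² = P·diag(25, 9, 9)·P⁻¹ = [[25, 0, 32], [0, 9, 0], [0, 0, 9]].
The requested entry is 9.

9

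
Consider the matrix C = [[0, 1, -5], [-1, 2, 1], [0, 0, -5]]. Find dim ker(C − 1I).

1

C − 1I = [[-1, 1, -5], [-1, 1, 1], [0, 0, -6]].
This matrix has rank 2, so its null space has dimension 3 − 2 = 1.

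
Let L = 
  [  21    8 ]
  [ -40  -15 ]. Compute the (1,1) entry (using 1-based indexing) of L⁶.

78121

Characteristic polynomial: t^2 - 6t + 5 = (t - 5)(t - 1), so the eigenvalues are 1, 5.
t=5: eigenvector (1, -2).
t=1: eigenvector (-2, 5).
P = [[1, -2], [-2, 5]], D = diag(5, 1), P⁻¹ = [[5, 2], [2, 1]].
L⁶ = P·diag(15625, 1)·P⁻¹ = [[78121, 31248], [-156240, -62495]].
The requested entry is 78121.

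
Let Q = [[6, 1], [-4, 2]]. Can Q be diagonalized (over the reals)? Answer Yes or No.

No

Characteristic polynomial: p(s) = s^2 - 8s + 16 = (s - 4)^2.
s = 4 has algebraic multiplicity 2; rank(Q − 4I) = 1, so geometric multiplicity = 1.
Geometric multiplicity < algebraic multiplicity, so Q is not diagonalizable.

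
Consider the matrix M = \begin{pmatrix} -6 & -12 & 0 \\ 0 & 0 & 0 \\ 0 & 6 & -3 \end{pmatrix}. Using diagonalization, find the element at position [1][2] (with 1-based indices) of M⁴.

Characteristic polynomial: s^3 + 9s^2 + 18s = s(s + 3)(s + 6), so the eigenvalues are -6, -3, 0.
s=0: eigenvector (-2, 1, 2).
s=-6: eigenvector (1, 0, 0).
s=-3: eigenvector (0, 0, 1).
P = [[-2, 1, 0], [1, 0, 0], [2, 0, 1]], D = diag(0, -6, -3), P⁻¹ = [[0, 1, 0], [1, 2, 0], [0, -2, 1]].
M⁴ = P·diag(0, 1296, 81)·P⁻¹ = [[1296, 2592, 0], [0, 0, 0], [0, -162, 81]].
The requested entry is 2592.

2592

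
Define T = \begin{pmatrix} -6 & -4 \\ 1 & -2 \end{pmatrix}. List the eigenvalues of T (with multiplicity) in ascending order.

-4, -4

Characteristic polynomial: p(λ) = λ^2 + 8λ + 16 = (λ + 4)^2.
Roots (with multiplicity): -4, -4.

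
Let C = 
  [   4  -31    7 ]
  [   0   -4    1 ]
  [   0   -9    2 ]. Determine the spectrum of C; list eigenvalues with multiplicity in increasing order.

-1, -1, 4

Characteristic polynomial: p(s) = s^3 - 2s^2 - 7s - 4 = (s - 4)(s + 1)^2.
Roots (with multiplicity): -1, -1, 4.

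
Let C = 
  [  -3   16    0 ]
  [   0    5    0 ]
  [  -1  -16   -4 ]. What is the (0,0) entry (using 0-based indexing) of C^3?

Characteristic polynomial: r^3 + 2r^2 - 23r - 60 = (r - 5)(r + 3)(r + 4), so the eigenvalues are -4, -3, 5.
r=-3: eigenvector (1, 0, -1).
r=5: eigenvector (2, 1, -2).
r=-4: eigenvector (0, 0, 1).
P = [[1, 2, 0], [0, 1, 0], [-1, -2, 1]], D = diag(-3, 5, -4), P⁻¹ = [[1, -2, 0], [0, 1, 0], [1, 0, 1]].
C³ = P·diag(-27, 125, -64)·P⁻¹ = [[-27, 304, 0], [0, 125, 0], [-37, -304, -64]].
The requested entry is -27.

-27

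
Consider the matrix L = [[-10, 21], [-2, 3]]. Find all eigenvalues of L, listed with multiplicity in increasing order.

Characteristic polynomial: p(t) = t^2 + 7t + 12 = (t + 3)(t + 4).
Roots (with multiplicity): -4, -3.

-4, -3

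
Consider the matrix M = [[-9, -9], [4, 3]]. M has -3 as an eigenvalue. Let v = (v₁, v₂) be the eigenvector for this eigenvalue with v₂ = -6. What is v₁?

9

M + 3I = [[-6, -9], [4, 6]].
Solving (M + 3I)v = 0 gives the eigenspace spanned by (9, -6).
With v₂ = -6, v = (9, -6), so v₁ = 9.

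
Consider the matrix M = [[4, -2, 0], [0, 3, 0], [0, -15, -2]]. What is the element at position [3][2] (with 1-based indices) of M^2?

-15

Characteristic polynomial: λ^3 - 5λ^2 - 2λ + 24 = (λ - 4)(λ - 3)(λ + 2), so the eigenvalues are -2, 3, 4.
λ=4: eigenvector (1, 0, 0).
λ=3: eigenvector (2, 1, -3).
λ=-2: eigenvector (0, 0, 1).
P = [[1, 2, 0], [0, 1, 0], [0, -3, 1]], D = diag(4, 3, -2), P⁻¹ = [[1, -2, 0], [0, 1, 0], [0, 3, 1]].
M² = P·diag(16, 9, 4)·P⁻¹ = [[16, -14, 0], [0, 9, 0], [0, -15, 4]].
The requested entry is -15.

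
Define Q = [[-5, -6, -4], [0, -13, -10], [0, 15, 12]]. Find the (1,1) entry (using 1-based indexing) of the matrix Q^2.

Characteristic polynomial: μ^3 + 6μ^2 - μ - 30 = (μ - 2)(μ + 3)(μ + 5), so the eigenvalues are -5, -3, 2.
μ=-5: eigenvector (1, 0, 0).
μ=2: eigenvector (0, -2, 3).
μ=-3: eigenvector (-1, 1, -1).
P = [[1, 0, -1], [0, -2, 1], [0, 3, -1]], D = diag(-5, 2, -3), P⁻¹ = [[1, 3, 2], [0, 1, 1], [0, 3, 2]].
Q² = P·diag(25, 4, 9)·P⁻¹ = [[25, 48, 32], [0, 19, 10], [0, -15, -6]].
The requested entry is 25.

25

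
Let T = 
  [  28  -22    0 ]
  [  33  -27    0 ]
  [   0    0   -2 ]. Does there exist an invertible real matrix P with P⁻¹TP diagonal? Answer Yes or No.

Yes

Characteristic polynomial: p(λ) = λ^3 + λ^2 - 32λ - 60 = (λ - 6)(λ + 2)(λ + 5).
All 3 eigenvalues are distinct, so T is diagonalizable.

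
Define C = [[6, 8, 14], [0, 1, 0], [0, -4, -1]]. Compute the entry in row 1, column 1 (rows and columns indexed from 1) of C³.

Characteristic polynomial: λ^3 - 6λ^2 - λ + 6 = (λ - 6)(λ - 1)(λ + 1), so the eigenvalues are -1, 1, 6.
λ=1: eigenvector (4, 1, -2).
λ=6: eigenvector (1, 0, 0).
λ=-1: eigenvector (-2, 0, 1).
P = [[4, 1, -2], [1, 0, 0], [-2, 0, 1]], D = diag(1, 6, -1), P⁻¹ = [[0, 1, 0], [1, 0, 2], [0, 2, 1]].
C³ = P·diag(1, 216, -1)·P⁻¹ = [[216, 8, 434], [0, 1, 0], [0, -4, -1]].
The requested entry is 216.

216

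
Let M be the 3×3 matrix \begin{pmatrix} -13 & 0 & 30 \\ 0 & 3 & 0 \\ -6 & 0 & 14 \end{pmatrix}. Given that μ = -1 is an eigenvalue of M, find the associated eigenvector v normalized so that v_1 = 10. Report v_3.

M + 1I = [[-12, 0, 30], [0, 4, 0], [-6, 0, 15]].
Solving (M + 1I)v = 0 gives the eigenspace spanned by (10, 0, 4).
With v_1 = 10, v = (10, 0, 4), so v_3 = 4.

4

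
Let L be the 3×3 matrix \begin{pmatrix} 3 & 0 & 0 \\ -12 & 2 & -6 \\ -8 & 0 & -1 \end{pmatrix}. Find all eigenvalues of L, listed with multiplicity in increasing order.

Characteristic polynomial: p(μ) = μ^3 - 4μ^2 + μ + 6 = (μ - 3)(μ - 2)(μ + 1).
Roots (with multiplicity): -1, 2, 3.

-1, 2, 3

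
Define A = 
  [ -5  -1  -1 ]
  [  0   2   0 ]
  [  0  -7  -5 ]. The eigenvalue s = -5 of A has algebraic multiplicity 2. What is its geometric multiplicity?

1

A + 5I = [[0, -1, -1], [0, 7, 0], [0, -7, 0]].
This matrix has rank 2, so its null space has dimension 3 − 2 = 1.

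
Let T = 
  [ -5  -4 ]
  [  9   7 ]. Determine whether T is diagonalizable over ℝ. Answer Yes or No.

No

Characteristic polynomial: p(r) = r^2 - 2r + 1 = (r - 1)^2.
r = 1 has algebraic multiplicity 2; rank(T − 1I) = 1, so geometric multiplicity = 1.
Geometric multiplicity < algebraic multiplicity, so T is not diagonalizable.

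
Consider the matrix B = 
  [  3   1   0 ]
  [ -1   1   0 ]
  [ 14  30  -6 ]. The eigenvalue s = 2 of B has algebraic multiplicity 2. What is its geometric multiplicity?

1

B − 2I = [[1, 1, 0], [-1, -1, 0], [14, 30, -8]].
This matrix has rank 2, so its null space has dimension 3 − 2 = 1.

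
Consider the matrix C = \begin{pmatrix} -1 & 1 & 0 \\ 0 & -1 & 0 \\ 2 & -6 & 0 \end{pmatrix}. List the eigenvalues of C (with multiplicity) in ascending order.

Characteristic polynomial: p(t) = t^3 + 2t^2 + t = t(t + 1)^2.
Roots (with multiplicity): -1, -1, 0.

-1, -1, 0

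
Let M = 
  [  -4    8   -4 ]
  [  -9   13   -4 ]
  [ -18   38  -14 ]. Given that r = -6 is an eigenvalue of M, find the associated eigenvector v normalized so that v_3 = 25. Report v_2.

M + 6I = [[2, 8, -4], [-9, 19, -4], [-18, 38, -8]].
Solving (M + 6I)v = 0 gives the eigenspace spanned by (10, 10, 25).
With v_3 = 25, v = (10, 10, 25), so v_2 = 10.

10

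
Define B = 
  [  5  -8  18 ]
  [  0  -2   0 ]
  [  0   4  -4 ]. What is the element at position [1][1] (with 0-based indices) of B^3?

Characteristic polynomial: s^3 + s^2 - 22s - 40 = (s - 5)(s + 2)(s + 4), so the eigenvalues are -4, -2, 5.
s=-2: eigenvector (-4, 1, 2).
s=5: eigenvector (1, 0, 0).
s=-4: eigenvector (-2, 0, 1).
P = [[-4, 1, -2], [1, 0, 0], [2, 0, 1]], D = diag(-2, 5, -4), P⁻¹ = [[0, 1, 0], [1, 0, 2], [0, -2, 1]].
B³ = P·diag(-8, 125, -64)·P⁻¹ = [[125, -224, 378], [0, -8, 0], [0, 112, -64]].
The requested entry is -8.

-8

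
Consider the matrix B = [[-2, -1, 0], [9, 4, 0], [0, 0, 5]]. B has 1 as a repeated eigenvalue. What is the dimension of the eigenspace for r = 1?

B − 1I = [[-3, -1, 0], [9, 3, 0], [0, 0, 4]].
This matrix has rank 2, so its null space has dimension 3 − 2 = 1.

1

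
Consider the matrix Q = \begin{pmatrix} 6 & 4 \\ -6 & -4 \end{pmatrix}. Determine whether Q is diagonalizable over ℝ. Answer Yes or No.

Yes

Characteristic polynomial: p(t) = t^2 - 2t = t(t - 2).
All 2 eigenvalues are distinct, so Q is diagonalizable.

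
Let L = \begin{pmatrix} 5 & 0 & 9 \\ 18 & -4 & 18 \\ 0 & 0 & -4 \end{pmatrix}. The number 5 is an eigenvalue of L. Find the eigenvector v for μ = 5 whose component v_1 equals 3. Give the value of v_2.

L − 5I = [[0, 0, 9], [18, -9, 18], [0, 0, -9]].
Solving (L − 5I)v = 0 gives the eigenspace spanned by (3, 6, 0).
With v_1 = 3, v = (3, 6, 0), so v_2 = 6.

6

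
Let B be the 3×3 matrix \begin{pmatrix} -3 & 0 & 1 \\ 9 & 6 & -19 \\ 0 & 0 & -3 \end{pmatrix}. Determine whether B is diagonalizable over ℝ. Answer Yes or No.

No

Characteristic polynomial: p(r) = r^3 - 27r - 54 = (r - 6)(r + 3)^2.
r = -3 has algebraic multiplicity 2; rank(B + 3I) = 2, so geometric multiplicity = 1.
Geometric multiplicity < algebraic multiplicity, so B is not diagonalizable.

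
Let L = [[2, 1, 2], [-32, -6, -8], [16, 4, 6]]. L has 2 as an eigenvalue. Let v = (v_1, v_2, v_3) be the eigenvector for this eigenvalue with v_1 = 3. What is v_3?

L − 2I = [[0, 1, 2], [-32, -8, -8], [16, 4, 4]].
Solving (L − 2I)v = 0 gives the eigenspace spanned by (3, -24, 12).
With v_1 = 3, v = (3, -24, 12), so v_3 = 12.

12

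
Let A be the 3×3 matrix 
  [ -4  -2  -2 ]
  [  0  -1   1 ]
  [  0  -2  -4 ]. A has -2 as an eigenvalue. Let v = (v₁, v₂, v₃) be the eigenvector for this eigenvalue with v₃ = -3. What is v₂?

A + 2I = [[-2, -2, -2], [0, 1, 1], [0, -2, -2]].
Solving (A + 2I)v = 0 gives the eigenspace spanned by (0, 3, -3).
With v₃ = -3, v = (0, 3, -3), so v₂ = 3.

3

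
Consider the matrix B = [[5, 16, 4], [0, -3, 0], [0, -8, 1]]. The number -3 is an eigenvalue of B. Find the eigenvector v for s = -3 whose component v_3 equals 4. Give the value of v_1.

-6

B + 3I = [[8, 16, 4], [0, 0, 0], [0, -8, 4]].
Solving (B + 3I)v = 0 gives the eigenspace spanned by (-6, 2, 4).
With v_3 = 4, v = (-6, 2, 4), so v_1 = -6.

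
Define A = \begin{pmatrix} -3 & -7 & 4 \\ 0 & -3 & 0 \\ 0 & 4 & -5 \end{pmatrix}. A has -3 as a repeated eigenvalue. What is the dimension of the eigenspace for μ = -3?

1

A + 3I = [[0, -7, 4], [0, 0, 0], [0, 4, -2]].
This matrix has rank 2, so its null space has dimension 3 − 2 = 1.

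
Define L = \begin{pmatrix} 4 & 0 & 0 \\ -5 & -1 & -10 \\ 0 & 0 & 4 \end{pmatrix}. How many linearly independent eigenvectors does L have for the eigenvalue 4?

2

L − 4I = [[0, 0, 0], [-5, -5, -10], [0, 0, 0]].
This matrix has rank 1, so its null space has dimension 3 − 1 = 2.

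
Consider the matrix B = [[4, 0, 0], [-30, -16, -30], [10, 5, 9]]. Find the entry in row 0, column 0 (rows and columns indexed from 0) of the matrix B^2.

Characteristic polynomial: λ^3 + 3λ^2 - 22λ - 24 = (λ - 4)(λ + 1)(λ + 6), so the eigenvalues are -6, -1, 4.
λ=4: eigenvector (1, -3, 1).
λ=-1: eigenvector (0, -2, 1).
λ=-6: eigenvector (0, 3, -1).
P = [[1, 0, 0], [-3, -2, 3], [1, 1, -1]], D = diag(4, -1, -6), P⁻¹ = [[1, 0, 0], [0, 1, 3], [1, 1, 2]].
B² = P·diag(16, 1, 36)·P⁻¹ = [[16, 0, 0], [60, 106, 210], [-20, -35, -69]].
The requested entry is 16.

16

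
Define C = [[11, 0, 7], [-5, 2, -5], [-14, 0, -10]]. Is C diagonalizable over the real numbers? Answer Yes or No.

Yes

Characteristic polynomial: p(λ) = λ^3 - 3λ^2 - 10λ + 24 = (λ - 4)(λ - 2)(λ + 3).
All 3 eigenvalues are distinct, so C is diagonalizable.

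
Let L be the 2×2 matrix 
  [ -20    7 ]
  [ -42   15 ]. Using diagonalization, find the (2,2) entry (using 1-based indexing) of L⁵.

15555

Characteristic polynomial: λ^2 + 5λ - 6 = (λ - 1)(λ + 6), so the eigenvalues are -6, 1.
λ=1: eigenvector (1, 3).
λ=-6: eigenvector (-1, -2).
P = [[1, -1], [3, -2]], D = diag(1, -6), P⁻¹ = [[-2, 1], [-3, 1]].
L⁵ = P·diag(1, -7776)·P⁻¹ = [[-23330, 7777], [-46662, 15555]].
The requested entry is 15555.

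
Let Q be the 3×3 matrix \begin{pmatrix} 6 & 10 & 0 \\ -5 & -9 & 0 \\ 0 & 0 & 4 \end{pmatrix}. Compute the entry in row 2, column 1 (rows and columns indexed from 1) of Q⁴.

255

Characteristic polynomial: s^3 - s^2 - 16s + 16 = (s - 4)(s - 1)(s + 4), so the eigenvalues are -4, 1, 4.
s=4: eigenvector (0, 0, 1).
s=1: eigenvector (2, -1, 0).
s=-4: eigenvector (1, -1, 0).
P = [[0, 2, 1], [0, -1, -1], [1, 0, 0]], D = diag(4, 1, -4), P⁻¹ = [[0, 0, 1], [1, 1, 0], [-1, -2, 0]].
Q⁴ = P·diag(256, 1, 256)·P⁻¹ = [[-254, -510, 0], [255, 511, 0], [0, 0, 256]].
The requested entry is 255.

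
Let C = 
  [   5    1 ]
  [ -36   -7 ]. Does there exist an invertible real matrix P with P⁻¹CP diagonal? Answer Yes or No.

Characteristic polynomial: p(s) = s^2 + 2s + 1 = (s + 1)^2.
s = -1 has algebraic multiplicity 2; rank(C + 1I) = 1, so geometric multiplicity = 1.
Geometric multiplicity < algebraic multiplicity, so C is not diagonalizable.

No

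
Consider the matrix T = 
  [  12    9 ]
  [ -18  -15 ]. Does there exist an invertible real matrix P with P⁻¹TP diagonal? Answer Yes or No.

Characteristic polynomial: p(s) = s^2 + 3s - 18 = (s - 3)(s + 6).
All 2 eigenvalues are distinct, so T is diagonalizable.

Yes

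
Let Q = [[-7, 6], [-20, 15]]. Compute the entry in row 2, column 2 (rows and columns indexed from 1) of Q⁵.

Characteristic polynomial: s^2 - 8s + 15 = (s - 5)(s - 3), so the eigenvalues are 3, 5.
s=5: eigenvector (1, 2).
s=3: eigenvector (-3, -5).
P = [[1, -3], [2, -5]], D = diag(5, 3), P⁻¹ = [[-5, 3], [-2, 1]].
Q⁵ = P·diag(3125, 243)·P⁻¹ = [[-14167, 8646], [-28820, 17535]].
The requested entry is 17535.

17535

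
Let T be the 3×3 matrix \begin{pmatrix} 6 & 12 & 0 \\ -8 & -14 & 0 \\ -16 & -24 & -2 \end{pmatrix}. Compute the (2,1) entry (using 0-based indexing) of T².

Characteristic polynomial: r^3 + 10r^2 + 28r + 24 = (r + 2)^2(r + 6), so the eigenvalues are -6, -2, -2.
r=-6: eigenvector (-1, 1, 2).
r=-2: eigenvector (3, -2, -5).
r=-2: eigenvector (0, 0, 1).
P = [[-1, 3, 0], [1, -2, 0], [2, -5, 1]], D = diag(-6, -2, -2), P⁻¹ = [[2, 3, 0], [1, 1, 0], [1, -1, 1]].
T² = P·diag(36, 4, 4)·P⁻¹ = [[-60, -96, 0], [64, 100, 0], [128, 192, 4]].
The requested entry is 192.

192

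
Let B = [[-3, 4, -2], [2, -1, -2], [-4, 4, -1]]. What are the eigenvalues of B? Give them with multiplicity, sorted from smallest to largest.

Characteristic polynomial: p(λ) = λ^3 + 5λ^2 - λ - 5 = (λ - 1)(λ + 1)(λ + 5).
Roots (with multiplicity): -5, -1, 1.

-5, -1, 1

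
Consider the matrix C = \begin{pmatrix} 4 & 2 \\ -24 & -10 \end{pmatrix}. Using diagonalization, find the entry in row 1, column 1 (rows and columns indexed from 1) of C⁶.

-12032

Characteristic polynomial: r^2 + 6r + 8 = (r + 2)(r + 4), so the eigenvalues are -4, -2.
r=-4: eigenvector (-1, 4).
r=-2: eigenvector (1, -3).
P = [[-1, 1], [4, -3]], D = diag(-4, -2), P⁻¹ = [[3, 1], [4, 1]].
C⁶ = P·diag(4096, 64)·P⁻¹ = [[-12032, -4032], [48384, 16192]].
The requested entry is -12032.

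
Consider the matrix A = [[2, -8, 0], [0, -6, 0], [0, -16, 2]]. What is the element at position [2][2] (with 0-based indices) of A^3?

8

Characteristic polynomial: s^3 + 2s^2 - 20s + 24 = (s - 2)^2(s + 6), so the eigenvalues are -6, 2, 2.
s=2: eigenvector (1, 0, 0).
s=2: eigenvector (0, 0, 1).
s=-6: eigenvector (1, 1, 2).
P = [[1, 0, 1], [0, 0, 1], [0, 1, 2]], D = diag(2, 2, -6), P⁻¹ = [[1, -1, 0], [0, -2, 1], [0, 1, 0]].
A³ = P·diag(8, 8, -216)·P⁻¹ = [[8, -224, 0], [0, -216, 0], [0, -448, 8]].
The requested entry is 8.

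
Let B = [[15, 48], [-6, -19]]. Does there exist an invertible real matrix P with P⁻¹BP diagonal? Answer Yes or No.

Yes

Characteristic polynomial: p(t) = t^2 + 4t + 3 = (t + 1)(t + 3).
All 2 eigenvalues are distinct, so B is diagonalizable.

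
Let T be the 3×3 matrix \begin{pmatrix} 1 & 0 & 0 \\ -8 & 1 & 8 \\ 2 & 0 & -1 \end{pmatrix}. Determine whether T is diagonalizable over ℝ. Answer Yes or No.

Yes

Characteristic polynomial: p(s) = s^3 - s^2 - s + 1 = (s - 1)^2(s + 1).
s = 1 has algebraic multiplicity 2; rank(T − 1I) = 1, so geometric multiplicity = 2.
Every eigenvalue has geometric = algebraic multiplicity, so T is diagonalizable.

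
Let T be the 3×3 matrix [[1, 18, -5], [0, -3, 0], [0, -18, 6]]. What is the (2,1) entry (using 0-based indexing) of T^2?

-54

Characteristic polynomial: μ^3 - 4μ^2 - 15μ + 18 = (μ - 6)(μ - 1)(μ + 3), so the eigenvalues are -3, 1, 6.
μ=1: eigenvector (1, 0, 0).
μ=-3: eigenvector (-2, 1, 2).
μ=6: eigenvector (-1, 0, 1).
P = [[1, -2, -1], [0, 1, 0], [0, 2, 1]], D = diag(1, -3, 6), P⁻¹ = [[1, 0, 1], [0, 1, 0], [0, -2, 1]].
T² = P·diag(1, 9, 36)·P⁻¹ = [[1, 54, -35], [0, 9, 0], [0, -54, 36]].
The requested entry is -54.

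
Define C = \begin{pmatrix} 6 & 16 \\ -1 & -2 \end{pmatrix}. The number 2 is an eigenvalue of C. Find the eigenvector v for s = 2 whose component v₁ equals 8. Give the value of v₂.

-2

C − 2I = [[4, 16], [-1, -4]].
Solving (C − 2I)v = 0 gives the eigenspace spanned by (8, -2).
With v₁ = 8, v = (8, -2), so v₂ = -2.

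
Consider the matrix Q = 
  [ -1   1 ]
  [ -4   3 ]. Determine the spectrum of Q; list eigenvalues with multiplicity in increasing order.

Characteristic polynomial: p(r) = r^2 - 2r + 1 = (r - 1)^2.
Roots (with multiplicity): 1, 1.

1, 1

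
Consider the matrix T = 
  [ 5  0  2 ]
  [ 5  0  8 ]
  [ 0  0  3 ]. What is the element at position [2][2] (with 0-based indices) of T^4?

81

Characteristic polynomial: r^3 - 8r^2 + 15r = r(r - 5)(r - 3), so the eigenvalues are 0, 3, 5.
r=0: eigenvector (0, 1, 0).
r=5: eigenvector (1, 1, 0).
r=3: eigenvector (-1, 1, 1).
P = [[0, 1, -1], [1, 1, 1], [0, 0, 1]], D = diag(0, 5, 3), P⁻¹ = [[-1, 1, -2], [1, 0, 1], [0, 0, 1]].
T⁴ = P·diag(0, 625, 81)·P⁻¹ = [[625, 0, 544], [625, 0, 706], [0, 0, 81]].
The requested entry is 81.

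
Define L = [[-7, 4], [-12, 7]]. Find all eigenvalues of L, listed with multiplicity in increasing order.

Characteristic polynomial: p(r) = r^2 - 1 = (r - 1)(r + 1).
Roots (with multiplicity): -1, 1.

-1, 1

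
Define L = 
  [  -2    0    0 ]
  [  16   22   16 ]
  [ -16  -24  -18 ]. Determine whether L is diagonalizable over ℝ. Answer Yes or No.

Yes

Characteristic polynomial: p(s) = s^3 - 2s^2 - 20s - 24 = (s - 6)(s + 2)^2.
s = -2 has algebraic multiplicity 2; rank(L + 2I) = 1, so geometric multiplicity = 2.
Every eigenvalue has geometric = algebraic multiplicity, so L is diagonalizable.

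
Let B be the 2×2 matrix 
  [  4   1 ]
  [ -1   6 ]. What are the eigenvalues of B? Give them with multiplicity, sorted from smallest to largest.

Characteristic polynomial: p(r) = r^2 - 10r + 25 = (r - 5)^2.
Roots (with multiplicity): 5, 5.

5, 5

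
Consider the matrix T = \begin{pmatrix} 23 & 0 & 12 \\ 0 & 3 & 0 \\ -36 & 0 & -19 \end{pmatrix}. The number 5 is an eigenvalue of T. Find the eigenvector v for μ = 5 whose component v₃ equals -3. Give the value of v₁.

2

T − 5I = [[18, 0, 12], [0, -2, 0], [-36, 0, -24]].
Solving (T − 5I)v = 0 gives the eigenspace spanned by (2, 0, -3).
With v₃ = -3, v = (2, 0, -3), so v₁ = 2.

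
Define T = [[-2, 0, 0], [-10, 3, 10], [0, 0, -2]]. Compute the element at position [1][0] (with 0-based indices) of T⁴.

-130

Characteristic polynomial: λ^3 + λ^2 - 8λ - 12 = (λ - 3)(λ + 2)^2, so the eigenvalues are -2, -2, 3.
λ=-2: eigenvector (1, 0, 1).
λ=3: eigenvector (0, 1, 0).
λ=-2: eigenvector (0, -2, 1).
P = [[1, 0, 0], [0, 1, -2], [1, 0, 1]], D = diag(-2, 3, -2), P⁻¹ = [[1, 0, 0], [-2, 1, 2], [-1, 0, 1]].
T⁴ = P·diag(16, 81, 16)·P⁻¹ = [[16, 0, 0], [-130, 81, 130], [0, 0, 16]].
The requested entry is -130.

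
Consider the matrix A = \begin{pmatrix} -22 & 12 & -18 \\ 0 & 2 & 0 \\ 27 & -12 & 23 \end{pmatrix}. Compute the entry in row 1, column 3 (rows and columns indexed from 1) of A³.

Characteristic polynomial: μ^3 - 3μ^2 - 18μ + 40 = (μ - 5)(μ - 2)(μ + 4), so the eigenvalues are -4, 2, 5.
μ=-4: eigenvector (1, 0, -1).
μ=2: eigenvector (2, 1, -2).
μ=5: eigenvector (-2, 0, 3).
P = [[1, 2, -2], [0, 1, 0], [-1, -2, 3]], D = diag(-4, 2, 5), P⁻¹ = [[3, -2, 2], [0, 1, 0], [1, 0, 1]].
A³ = P·diag(-64, 8, 125)·P⁻¹ = [[-442, 144, -378], [0, 8, 0], [567, -144, 503]].
The requested entry is -378.

-378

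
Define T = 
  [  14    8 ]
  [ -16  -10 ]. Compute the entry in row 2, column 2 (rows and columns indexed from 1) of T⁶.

-46528

Characteristic polynomial: μ^2 - 4μ - 12 = (μ - 6)(μ + 2), so the eigenvalues are -2, 6.
μ=6: eigenvector (1, -1).
μ=-2: eigenvector (1, -2).
P = [[1, 1], [-1, -2]], D = diag(6, -2), P⁻¹ = [[2, 1], [-1, -1]].
T⁶ = P·diag(46656, 64)·P⁻¹ = [[93248, 46592], [-93184, -46528]].
The requested entry is -46528.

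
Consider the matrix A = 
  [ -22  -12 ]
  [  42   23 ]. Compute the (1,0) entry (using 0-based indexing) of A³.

126

Characteristic polynomial: s^2 - s - 2 = (s - 2)(s + 1), so the eigenvalues are -1, 2.
s=-1: eigenvector (4, -7).
s=2: eigenvector (1, -2).
P = [[4, 1], [-7, -2]], D = diag(-1, 2), P⁻¹ = [[2, 1], [-7, -4]].
A³ = P·diag(-1, 8)·P⁻¹ = [[-64, -36], [126, 71]].
The requested entry is 126.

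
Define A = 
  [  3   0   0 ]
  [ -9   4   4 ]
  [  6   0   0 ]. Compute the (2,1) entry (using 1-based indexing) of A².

-39

Characteristic polynomial: λ^3 - 7λ^2 + 12λ = λ(λ - 4)(λ - 3), so the eigenvalues are 0, 3, 4.
λ=3: eigenvector (1, 1, 2).
λ=4: eigenvector (0, 1, 0).
λ=0: eigenvector (0, -1, 1).
P = [[1, 0, 0], [1, 1, -1], [2, 0, 1]], D = diag(3, 4, 0), P⁻¹ = [[1, 0, 0], [-3, 1, 1], [-2, 0, 1]].
A² = P·diag(9, 16, 0)·P⁻¹ = [[9, 0, 0], [-39, 16, 16], [18, 0, 0]].
The requested entry is -39.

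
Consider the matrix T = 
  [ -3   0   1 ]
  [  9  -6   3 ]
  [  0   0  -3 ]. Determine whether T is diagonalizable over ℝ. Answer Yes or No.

Characteristic polynomial: p(λ) = λ^3 + 12λ^2 + 45λ + 54 = (λ + 3)^2(λ + 6).
λ = -3 has algebraic multiplicity 2; rank(T + 3I) = 2, so geometric multiplicity = 1.
Geometric multiplicity < algebraic multiplicity, so T is not diagonalizable.

No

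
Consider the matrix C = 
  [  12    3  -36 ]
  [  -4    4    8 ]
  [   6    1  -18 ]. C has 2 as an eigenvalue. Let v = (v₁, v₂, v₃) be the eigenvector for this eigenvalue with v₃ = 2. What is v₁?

C − 2I = [[10, 3, -36], [-4, 2, 8], [6, 1, -20]].
Solving (C − 2I)v = 0 gives the eigenspace spanned by (6, 4, 2).
With v₃ = 2, v = (6, 4, 2), so v₁ = 6.

6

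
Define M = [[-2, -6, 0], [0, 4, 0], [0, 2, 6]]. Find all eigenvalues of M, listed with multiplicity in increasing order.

-2, 4, 6

Characteristic polynomial: p(t) = t^3 - 8t^2 + 4t + 48 = (t - 6)(t - 4)(t + 2).
Roots (with multiplicity): -2, 4, 6.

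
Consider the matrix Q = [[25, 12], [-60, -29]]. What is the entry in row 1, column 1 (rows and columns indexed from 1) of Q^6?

-62495

Characteristic polynomial: μ^2 + 4μ - 5 = (μ - 1)(μ + 5), so the eigenvalues are -5, 1.
μ=1: eigenvector (1, -2).
μ=-5: eigenvector (-2, 5).
P = [[1, -2], [-2, 5]], D = diag(1, -5), P⁻¹ = [[5, 2], [2, 1]].
Q⁶ = P·diag(1, 15625)·P⁻¹ = [[-62495, -31248], [156240, 78121]].
The requested entry is -62495.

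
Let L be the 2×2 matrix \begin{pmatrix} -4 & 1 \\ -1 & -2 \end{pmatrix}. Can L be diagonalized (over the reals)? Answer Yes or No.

Characteristic polynomial: p(λ) = λ^2 + 6λ + 9 = (λ + 3)^2.
λ = -3 has algebraic multiplicity 2; rank(L + 3I) = 1, so geometric multiplicity = 1.
Geometric multiplicity < algebraic multiplicity, so L is not diagonalizable.

No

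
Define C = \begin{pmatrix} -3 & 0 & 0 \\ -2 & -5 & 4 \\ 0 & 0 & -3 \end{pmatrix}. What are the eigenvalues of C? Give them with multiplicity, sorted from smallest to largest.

-5, -3, -3

Characteristic polynomial: p(t) = t^3 + 11t^2 + 39t + 45 = (t + 3)^2(t + 5).
Roots (with multiplicity): -5, -3, -3.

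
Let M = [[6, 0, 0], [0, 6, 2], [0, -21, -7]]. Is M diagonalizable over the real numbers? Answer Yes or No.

Yes

Characteristic polynomial: p(r) = r^3 - 5r^2 - 6r = r(r - 6)(r + 1).
All 3 eigenvalues are distinct, so M is diagonalizable.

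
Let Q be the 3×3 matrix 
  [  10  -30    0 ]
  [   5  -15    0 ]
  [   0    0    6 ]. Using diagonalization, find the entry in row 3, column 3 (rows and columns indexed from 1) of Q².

Characteristic polynomial: t^3 - t^2 - 30t = t(t - 6)(t + 5), so the eigenvalues are -5, 0, 6.
t=6: eigenvector (0, 0, 1).
t=-5: eigenvector (2, 1, 0).
t=0: eigenvector (3, 1, 0).
P = [[0, 2, 3], [0, 1, 1], [1, 0, 0]], D = diag(6, -5, 0), P⁻¹ = [[0, 0, 1], [-1, 3, 0], [1, -2, 0]].
Q² = P·diag(36, 25, 0)·P⁻¹ = [[-50, 150, 0], [-25, 75, 0], [0, 0, 36]].
The requested entry is 36.

36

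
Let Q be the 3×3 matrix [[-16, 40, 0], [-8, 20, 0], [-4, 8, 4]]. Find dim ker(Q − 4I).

Q − 4I = [[-20, 40, 0], [-8, 16, 0], [-4, 8, 0]].
This matrix has rank 1, so its null space has dimension 3 − 1 = 2.

2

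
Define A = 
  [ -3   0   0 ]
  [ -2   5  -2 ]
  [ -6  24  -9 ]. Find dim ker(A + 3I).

A + 3I = [[0, 0, 0], [-2, 8, -2], [-6, 24, -6]].
This matrix has rank 1, so its null space has dimension 3 − 1 = 2.

2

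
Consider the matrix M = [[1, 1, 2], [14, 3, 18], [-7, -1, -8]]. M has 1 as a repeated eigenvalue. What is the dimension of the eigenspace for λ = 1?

M − 1I = [[0, 1, 2], [14, 2, 18], [-7, -1, -9]].
This matrix has rank 2, so its null space has dimension 3 − 2 = 1.

1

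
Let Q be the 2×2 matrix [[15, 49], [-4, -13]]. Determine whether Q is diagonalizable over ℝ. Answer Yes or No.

No

Characteristic polynomial: p(μ) = μ^2 - 2μ + 1 = (μ - 1)^2.
μ = 1 has algebraic multiplicity 2; rank(Q − 1I) = 1, so geometric multiplicity = 1.
Geometric multiplicity < algebraic multiplicity, so Q is not diagonalizable.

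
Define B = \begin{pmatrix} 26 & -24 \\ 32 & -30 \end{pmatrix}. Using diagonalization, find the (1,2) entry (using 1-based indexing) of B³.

-672

Characteristic polynomial: μ^2 + 4μ - 12 = (μ - 2)(μ + 6), so the eigenvalues are -6, 2.
μ=-6: eigenvector (3, 4).
μ=2: eigenvector (1, 1).
P = [[3, 1], [4, 1]], D = diag(-6, 2), P⁻¹ = [[-1, 1], [4, -3]].
B³ = P·diag(-216, 8)·P⁻¹ = [[680, -672], [896, -888]].
The requested entry is -672.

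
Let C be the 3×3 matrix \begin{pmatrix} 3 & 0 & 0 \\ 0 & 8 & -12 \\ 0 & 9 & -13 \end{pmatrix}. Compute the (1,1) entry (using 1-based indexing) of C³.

27

Characteristic polynomial: t^3 + 2t^2 - 11t - 12 = (t - 3)(t + 1)(t + 4), so the eigenvalues are -4, -1, 3.
t=-4: eigenvector (0, -1, -1).
t=3: eigenvector (1, 0, 0).
t=-1: eigenvector (0, 4, 3).
P = [[0, 1, 0], [-1, 0, 4], [-1, 0, 3]], D = diag(-4, 3, -1), P⁻¹ = [[0, 3, -4], [1, 0, 0], [0, 1, -1]].
C³ = P·diag(-64, 27, -1)·P⁻¹ = [[27, 0, 0], [0, 188, -252], [0, 189, -253]].
The requested entry is 27.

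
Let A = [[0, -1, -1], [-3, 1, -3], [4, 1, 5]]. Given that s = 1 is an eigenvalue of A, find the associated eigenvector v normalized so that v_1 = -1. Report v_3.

A − 1I = [[-1, -1, -1], [-3, 0, -3], [4, 1, 4]].
Solving (A − 1I)v = 0 gives the eigenspace spanned by (-1, 0, 1).
With v_1 = -1, v = (-1, 0, 1), so v_3 = 1.

1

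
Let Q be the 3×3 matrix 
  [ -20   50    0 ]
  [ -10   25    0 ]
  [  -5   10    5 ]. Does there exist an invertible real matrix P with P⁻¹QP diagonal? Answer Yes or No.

Characteristic polynomial: p(s) = s^3 - 10s^2 + 25s = s(s - 5)^2.
s = 5 has algebraic multiplicity 2; rank(Q − 5I) = 1, so geometric multiplicity = 2.
Every eigenvalue has geometric = algebraic multiplicity, so Q is diagonalizable.

Yes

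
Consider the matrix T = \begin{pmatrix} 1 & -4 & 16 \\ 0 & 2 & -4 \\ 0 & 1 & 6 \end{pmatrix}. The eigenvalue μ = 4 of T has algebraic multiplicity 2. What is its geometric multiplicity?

1

T − 4I = [[-3, -4, 16], [0, -2, -4], [0, 1, 2]].
This matrix has rank 2, so its null space has dimension 3 − 2 = 1.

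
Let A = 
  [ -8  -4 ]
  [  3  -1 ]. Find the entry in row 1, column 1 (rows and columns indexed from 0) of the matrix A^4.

-851

Characteristic polynomial: r^2 + 9r + 20 = (r + 4)(r + 5), so the eigenvalues are -5, -4.
r=-4: eigenvector (-1, 1).
r=-5: eigenvector (4, -3).
P = [[-1, 4], [1, -3]], D = diag(-4, -5), P⁻¹ = [[3, 4], [1, 1]].
A⁴ = P·diag(256, 625)·P⁻¹ = [[1732, 1476], [-1107, -851]].
The requested entry is -851.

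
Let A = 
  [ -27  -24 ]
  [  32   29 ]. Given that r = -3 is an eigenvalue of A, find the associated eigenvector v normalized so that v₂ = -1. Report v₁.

1

A + 3I = [[-24, -24], [32, 32]].
Solving (A + 3I)v = 0 gives the eigenspace spanned by (1, -1).
With v₂ = -1, v = (1, -1), so v₁ = 1.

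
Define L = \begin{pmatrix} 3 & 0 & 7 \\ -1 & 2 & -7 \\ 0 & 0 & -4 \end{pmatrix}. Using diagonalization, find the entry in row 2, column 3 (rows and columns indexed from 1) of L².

7

Characteristic polynomial: r^3 - r^2 - 14r + 24 = (r - 3)(r - 2)(r + 4), so the eigenvalues are -4, 2, 3.
r=3: eigenvector (1, -1, 0).
r=2: eigenvector (0, 1, 0).
r=-4: eigenvector (-1, 1, 1).
P = [[1, 0, -1], [-1, 1, 1], [0, 0, 1]], D = diag(3, 2, -4), P⁻¹ = [[1, 0, 1], [1, 1, 0], [0, 0, 1]].
L² = P·diag(9, 4, 16)·P⁻¹ = [[9, 0, -7], [-5, 4, 7], [0, 0, 16]].
The requested entry is 7.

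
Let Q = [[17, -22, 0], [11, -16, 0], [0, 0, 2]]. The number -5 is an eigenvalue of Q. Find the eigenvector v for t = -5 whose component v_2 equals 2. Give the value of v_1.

2

Q + 5I = [[22, -22, 0], [11, -11, 0], [0, 0, 7]].
Solving (Q + 5I)v = 0 gives the eigenspace spanned by (2, 2, 0).
With v_2 = 2, v = (2, 2, 0), so v_1 = 2.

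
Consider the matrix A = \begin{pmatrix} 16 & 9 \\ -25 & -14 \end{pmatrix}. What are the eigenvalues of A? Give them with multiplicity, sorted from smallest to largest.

1, 1

Characteristic polynomial: p(λ) = λ^2 - 2λ + 1 = (λ - 1)^2.
Roots (with multiplicity): 1, 1.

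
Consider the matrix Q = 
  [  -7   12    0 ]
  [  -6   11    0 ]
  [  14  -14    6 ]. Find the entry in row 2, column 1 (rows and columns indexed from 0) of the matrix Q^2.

-70

Characteristic polynomial: s^3 - 10s^2 + 19s + 30 = (s - 6)(s - 5)(s + 1), so the eigenvalues are -1, 5, 6.
s=6: eigenvector (0, 0, 1).
s=-1: eigenvector (-2, -1, 2).
s=5: eigenvector (1, 1, 0).
P = [[0, -2, 1], [0, -1, 1], [1, 2, 0]], D = diag(6, -1, 5), P⁻¹ = [[2, -2, 1], [-1, 1, 0], [-1, 2, 0]].
Q² = P·diag(36, 1, 25)·P⁻¹ = [[-23, 48, 0], [-24, 49, 0], [70, -70, 36]].
The requested entry is -70.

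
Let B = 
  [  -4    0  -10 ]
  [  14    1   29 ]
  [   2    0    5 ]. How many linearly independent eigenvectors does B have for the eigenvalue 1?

1

B − 1I = [[-5, 0, -10], [14, 0, 29], [2, 0, 4]].
This matrix has rank 2, so its null space has dimension 3 − 2 = 1.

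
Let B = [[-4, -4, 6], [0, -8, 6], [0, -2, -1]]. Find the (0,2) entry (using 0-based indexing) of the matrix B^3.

Characteristic polynomial: t^3 + 13t^2 + 56t + 80 = (t + 4)^2(t + 5), so the eigenvalues are -5, -4, -4.
t=-4: eigenvector (1, 0, 0).
t=-4: eigenvector (-6, -3, -2).
t=-5: eigenvector (2, 2, 1).
P = [[1, -6, 2], [0, -3, 2], [0, -2, 1]], D = diag(-4, -4, -5), P⁻¹ = [[1, 2, -6], [0, 1, -2], [0, 2, -3]].
B³ = P·diag(-64, -64, -125)·P⁻¹ = [[-64, -244, 366], [0, -308, 366], [0, -122, 119]].
The requested entry is 366.

366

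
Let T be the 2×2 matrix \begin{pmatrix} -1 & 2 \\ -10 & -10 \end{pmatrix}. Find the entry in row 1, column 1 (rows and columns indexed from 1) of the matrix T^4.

-2059

Characteristic polynomial: s^2 + 11s + 30 = (s + 5)(s + 6), so the eigenvalues are -6, -5.
s=-5: eigenvector (1, -2).
s=-6: eigenvector (-2, 5).
P = [[1, -2], [-2, 5]], D = diag(-5, -6), P⁻¹ = [[5, 2], [2, 1]].
T⁴ = P·diag(625, 1296)·P⁻¹ = [[-2059, -1342], [6710, 3980]].
The requested entry is -2059.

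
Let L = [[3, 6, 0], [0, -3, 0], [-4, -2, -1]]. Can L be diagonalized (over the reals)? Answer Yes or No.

Yes

Characteristic polynomial: p(λ) = λ^3 + λ^2 - 9λ - 9 = (λ - 3)(λ + 1)(λ + 3).
All 3 eigenvalues are distinct, so L is diagonalizable.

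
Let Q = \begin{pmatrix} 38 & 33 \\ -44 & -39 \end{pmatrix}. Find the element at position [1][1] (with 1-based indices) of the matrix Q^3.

1148

Characteristic polynomial: s^2 + s - 30 = (s - 5)(s + 6), so the eigenvalues are -6, 5.
s=5: eigenvector (1, -1).
s=-6: eigenvector (-3, 4).
P = [[1, -3], [-1, 4]], D = diag(5, -6), P⁻¹ = [[4, 3], [1, 1]].
Q³ = P·diag(125, -216)·P⁻¹ = [[1148, 1023], [-1364, -1239]].
The requested entry is 1148.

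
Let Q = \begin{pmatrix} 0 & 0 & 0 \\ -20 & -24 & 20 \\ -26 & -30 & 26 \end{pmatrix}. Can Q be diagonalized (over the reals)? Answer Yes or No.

Characteristic polynomial: p(λ) = λ^3 - 2λ^2 - 24λ = λ(λ - 6)(λ + 4).
All 3 eigenvalues are distinct, so Q is diagonalizable.

Yes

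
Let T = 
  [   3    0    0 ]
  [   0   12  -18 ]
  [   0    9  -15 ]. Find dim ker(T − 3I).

2

T − 3I = [[0, 0, 0], [0, 9, -18], [0, 9, -18]].
This matrix has rank 1, so its null space has dimension 3 − 1 = 2.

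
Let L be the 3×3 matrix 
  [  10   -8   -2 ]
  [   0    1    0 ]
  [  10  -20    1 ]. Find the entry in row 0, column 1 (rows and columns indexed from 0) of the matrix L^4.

-1248

Characteristic polynomial: μ^3 - 12μ^2 + 41μ - 30 = (μ - 6)(μ - 5)(μ - 1), so the eigenvalues are 1, 5, 6.
μ=6: eigenvector (1, 0, 2).
μ=1: eigenvector (2, 1, 5).
μ=5: eigenvector (2, 0, 5).
P = [[1, 2, 2], [0, 1, 0], [2, 5, 5]], D = diag(6, 1, 5), P⁻¹ = [[5, 0, -2], [0, 1, 0], [-2, -1, 1]].
L⁴ = P·diag(1296, 1, 625)·P⁻¹ = [[3980, -1248, -1342], [0, 1, 0], [6710, -3120, -2059]].
The requested entry is -1248.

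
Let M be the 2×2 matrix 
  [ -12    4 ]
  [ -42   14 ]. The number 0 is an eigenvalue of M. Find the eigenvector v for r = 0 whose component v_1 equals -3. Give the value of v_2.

M = [[-12, 4], [-42, 14]].
Solving (M)v = 0 gives the eigenspace spanned by (-3, -9).
With v_1 = -3, v = (-3, -9), so v_2 = -9.

-9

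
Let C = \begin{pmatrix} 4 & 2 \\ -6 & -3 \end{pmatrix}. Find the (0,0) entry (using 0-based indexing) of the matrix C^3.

4

Characteristic polynomial: t^2 - t = t(t - 1), so the eigenvalues are 0, 1.
t=0: eigenvector (1, -2).
t=1: eigenvector (2, -3).
P = [[1, 2], [-2, -3]], D = diag(0, 1), P⁻¹ = [[-3, -2], [2, 1]].
C³ = P·diag(0, 1)·P⁻¹ = [[4, 2], [-6, -3]].
The requested entry is 4.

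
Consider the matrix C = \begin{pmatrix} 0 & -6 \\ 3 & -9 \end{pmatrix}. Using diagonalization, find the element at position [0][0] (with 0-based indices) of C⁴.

Characteristic polynomial: μ^2 + 9μ + 18 = (μ + 3)(μ + 6), so the eigenvalues are -6, -3.
μ=-6: eigenvector (1, 1).
μ=-3: eigenvector (2, 1).
P = [[1, 2], [1, 1]], D = diag(-6, -3), P⁻¹ = [[-1, 2], [1, -1]].
C⁴ = P·diag(1296, 81)·P⁻¹ = [[-1134, 2430], [-1215, 2511]].
The requested entry is -1134.

-1134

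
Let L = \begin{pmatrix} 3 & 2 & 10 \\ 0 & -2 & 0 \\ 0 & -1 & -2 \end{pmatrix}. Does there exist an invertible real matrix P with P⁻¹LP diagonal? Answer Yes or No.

No

Characteristic polynomial: p(t) = t^3 + t^2 - 8t - 12 = (t - 3)(t + 2)^2.
t = -2 has algebraic multiplicity 2; rank(L + 2I) = 2, so geometric multiplicity = 1.
Geometric multiplicity < algebraic multiplicity, so L is not diagonalizable.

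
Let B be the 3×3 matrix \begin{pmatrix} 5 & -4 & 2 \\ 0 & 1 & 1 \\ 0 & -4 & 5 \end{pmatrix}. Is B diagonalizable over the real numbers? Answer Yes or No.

No

Characteristic polynomial: p(λ) = λ^3 - 11λ^2 + 39λ - 45 = (λ - 5)(λ - 3)^2.
λ = 3 has algebraic multiplicity 2; rank(B − 3I) = 2, so geometric multiplicity = 1.
Geometric multiplicity < algebraic multiplicity, so B is not diagonalizable.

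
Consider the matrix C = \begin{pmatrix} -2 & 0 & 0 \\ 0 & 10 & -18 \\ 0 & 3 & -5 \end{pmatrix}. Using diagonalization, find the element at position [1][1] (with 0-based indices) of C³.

Characteristic polynomial: λ^3 - 3λ^2 - 6λ + 8 = (λ - 4)(λ - 1)(λ + 2), so the eigenvalues are -2, 1, 4.
λ=4: eigenvector (0, 3, 1).
λ=-2: eigenvector (1, 0, 0).
λ=1: eigenvector (0, 2, 1).
P = [[0, 1, 0], [3, 0, 2], [1, 0, 1]], D = diag(4, -2, 1), P⁻¹ = [[0, 1, -2], [1, 0, 0], [0, -1, 3]].
C³ = P·diag(64, -8, 1)·P⁻¹ = [[-8, 0, 0], [0, 190, -378], [0, 63, -125]].
The requested entry is 190.

190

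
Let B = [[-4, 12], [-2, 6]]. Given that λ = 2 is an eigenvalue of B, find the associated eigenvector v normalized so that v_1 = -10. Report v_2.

B − 2I = [[-6, 12], [-2, 4]].
Solving (B − 2I)v = 0 gives the eigenspace spanned by (-10, -5).
With v_1 = -10, v = (-10, -5), so v_2 = -5.

-5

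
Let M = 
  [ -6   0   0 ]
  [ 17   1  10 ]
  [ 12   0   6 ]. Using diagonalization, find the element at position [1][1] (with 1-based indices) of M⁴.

1296

Characteristic polynomial: μ^3 - μ^2 - 36μ + 36 = (μ - 6)(μ - 1)(μ + 6), so the eigenvalues are -6, 1, 6.
μ=-6: eigenvector (1, -1, -1).
μ=6: eigenvector (0, 2, 1).
μ=1: eigenvector (0, 1, 0).
P = [[1, 0, 0], [-1, 2, 1], [-1, 1, 0]], D = diag(-6, 6, 1), P⁻¹ = [[1, 0, 0], [1, 0, 1], [-1, 1, -2]].
M⁴ = P·diag(1296, 1296, 1)·P⁻¹ = [[1296, 0, 0], [1295, 1, 2590], [0, 0, 1296]].
The requested entry is 1296.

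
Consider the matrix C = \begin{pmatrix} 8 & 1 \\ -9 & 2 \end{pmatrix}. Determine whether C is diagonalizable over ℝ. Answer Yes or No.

Characteristic polynomial: p(r) = r^2 - 10r + 25 = (r - 5)^2.
r = 5 has algebraic multiplicity 2; rank(C − 5I) = 1, so geometric multiplicity = 1.
Geometric multiplicity < algebraic multiplicity, so C is not diagonalizable.

No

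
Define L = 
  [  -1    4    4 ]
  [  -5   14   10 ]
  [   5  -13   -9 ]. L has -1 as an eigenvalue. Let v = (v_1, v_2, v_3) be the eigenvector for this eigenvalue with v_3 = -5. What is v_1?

5

L + 1I = [[0, 4, 4], [-5, 15, 10], [5, -13, -8]].
Solving (L + 1I)v = 0 gives the eigenspace spanned by (5, 5, -5).
With v_3 = -5, v = (5, 5, -5), so v_1 = 5.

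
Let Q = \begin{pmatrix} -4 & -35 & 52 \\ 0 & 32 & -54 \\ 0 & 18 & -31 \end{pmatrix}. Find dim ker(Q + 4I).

Q + 4I = [[0, -35, 52], [0, 36, -54], [0, 18, -27]].
This matrix has rank 2, so its null space has dimension 3 − 2 = 1.

1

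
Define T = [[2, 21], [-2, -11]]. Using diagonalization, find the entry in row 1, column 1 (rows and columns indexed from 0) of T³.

Characteristic polynomial: s^2 + 9s + 20 = (s + 4)(s + 5), so the eigenvalues are -5, -4.
s=-4: eigenvector (7, -2).
s=-5: eigenvector (-3, 1).
P = [[7, -3], [-2, 1]], D = diag(-4, -5), P⁻¹ = [[1, 3], [2, 7]].
T³ = P·diag(-64, -125)·P⁻¹ = [[302, 1281], [-122, -491]].
The requested entry is -491.

-491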